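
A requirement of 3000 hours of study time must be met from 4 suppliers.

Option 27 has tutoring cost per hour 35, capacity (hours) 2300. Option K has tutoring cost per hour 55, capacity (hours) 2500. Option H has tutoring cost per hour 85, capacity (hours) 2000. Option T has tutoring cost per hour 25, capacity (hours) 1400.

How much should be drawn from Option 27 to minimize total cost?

1600

Use suppliers in increasing cost order.
Take 1400 from Option T at 25 → need 1600 more.
Option 27 at 35: take 1600 of its 2300 → requirement met.
Option K, Option H: unused.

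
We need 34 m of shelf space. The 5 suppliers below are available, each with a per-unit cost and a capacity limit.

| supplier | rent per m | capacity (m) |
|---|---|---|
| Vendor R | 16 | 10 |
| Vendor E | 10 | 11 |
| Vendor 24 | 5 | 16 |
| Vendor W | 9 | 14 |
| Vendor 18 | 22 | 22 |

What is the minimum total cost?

Fill from the cheapest supplier first.
Take 16 from Vendor 24 at 5 ; need 18 more.
Take 14 from Vendor W at 9 ; need 4 more.
Vendor E at 10: take 4 of its 11 ; requirement met.
Vendor R, Vendor 18: unused.
Cost = 16×5 + 14×9 + 4×10 = 246.

246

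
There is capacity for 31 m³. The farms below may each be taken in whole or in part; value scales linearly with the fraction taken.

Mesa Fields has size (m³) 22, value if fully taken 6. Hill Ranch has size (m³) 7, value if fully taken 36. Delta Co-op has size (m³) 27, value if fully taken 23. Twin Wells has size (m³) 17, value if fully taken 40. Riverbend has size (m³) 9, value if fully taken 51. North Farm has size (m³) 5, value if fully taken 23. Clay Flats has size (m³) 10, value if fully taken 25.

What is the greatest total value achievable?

Best value per unit of size first: Riverbend 51/9≈5.67, Hill Ranch 36/7≈5.14, North Farm 23/5≈4.6, Clay Flats 25/10≈2.5, Twin Wells 40/17≈2.35, Delta Co-op 23/27≈0.852, Mesa Fields 6/22≈0.273.
Riverbend: take in full, 9 m³ for value 51 → 22 left.
Hill Ranch: take in full, 7 m³ for value 36 → 15 left.
Take all of North Farm (5 m³, value 23) → 10 m³ left.
Clay Flats: take in full, 10 m³ for value 25 → 0 left.
Total value = 135.

135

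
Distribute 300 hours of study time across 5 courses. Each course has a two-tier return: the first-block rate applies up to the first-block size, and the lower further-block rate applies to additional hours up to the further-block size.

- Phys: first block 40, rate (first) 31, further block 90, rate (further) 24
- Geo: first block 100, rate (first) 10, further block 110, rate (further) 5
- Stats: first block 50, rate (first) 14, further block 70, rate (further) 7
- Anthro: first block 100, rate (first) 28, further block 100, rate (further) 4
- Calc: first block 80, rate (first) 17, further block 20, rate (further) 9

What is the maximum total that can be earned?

Treat each block as its own option and order by rate: Phys/T1 31 > Anthro/T1 28 > Phys/T2 24 > Calc/T1 17 > Stats/T1 14 > Geo/T1 10 > Calc/T2 9 > Stats/T2 7 > Geo/T2 5 > Anthro/T2 4.
Phys/T1 (31): +40 — 260 left.
Anthro T1 at 28: fill all 100 — 160 left.
Phys/T2 (24): +90 — 70 left.
Calc/T1: +70 of 80 at 17; pool empty.
Total = 31×40 + 28×100 + 24×90 + 17×70 = 7390.

7390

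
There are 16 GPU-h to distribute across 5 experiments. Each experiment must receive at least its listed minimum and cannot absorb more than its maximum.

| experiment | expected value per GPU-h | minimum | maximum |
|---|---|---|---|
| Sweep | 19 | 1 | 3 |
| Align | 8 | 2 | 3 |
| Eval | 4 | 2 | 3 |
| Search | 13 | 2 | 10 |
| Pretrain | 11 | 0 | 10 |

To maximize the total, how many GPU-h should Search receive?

Meeting every minimum uses 1+2+2+2+0 = 7 GPU-h, leaving 9.
Order the experiments by expected value per GPU-h: Sweep 19 > Search 13 > Pretrain 11 > Align 8 > Eval 4.
Sweep: +2 to 3 (cap) → 7 left.
Search: +7 (room for 8) → 9. Pool exhausted.

9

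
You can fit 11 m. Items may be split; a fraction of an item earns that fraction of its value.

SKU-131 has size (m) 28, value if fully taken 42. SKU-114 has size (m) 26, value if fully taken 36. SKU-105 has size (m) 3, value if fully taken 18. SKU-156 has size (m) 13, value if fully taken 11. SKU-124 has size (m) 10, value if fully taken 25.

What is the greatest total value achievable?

Sort by value density: SKU-105 18/3≈6, SKU-124 25/10≈2.5, SKU-131 42/28≈1.5, SKU-114 36/26≈1.38, SKU-156 11/13≈0.846.
Take all of SKU-105 (3 m, value 18) → 8 m left.
Only 8 m remain; take 8/10 of SKU-124 for value 25×8/10 = 20.
Total value = 38.

38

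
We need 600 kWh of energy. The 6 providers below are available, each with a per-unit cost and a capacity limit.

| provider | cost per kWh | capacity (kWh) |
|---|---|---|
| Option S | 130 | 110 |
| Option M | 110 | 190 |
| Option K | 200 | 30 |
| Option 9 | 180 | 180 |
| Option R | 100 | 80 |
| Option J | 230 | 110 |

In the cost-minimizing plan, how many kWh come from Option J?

10

Use providers in increasing cost order.
Option R at 100: take all 80 kWh ; 520 still needed.
Option M (110): use full 190 ; 330 kWh to go.
Option S (130): use full 110 ; 220 kWh to go.
Option 9 (180): use full 180 ; 40 kWh to go.
Option K at 200: take all 30 kWh ; 10 still needed.
Take 10 from Option J at 230 to finish.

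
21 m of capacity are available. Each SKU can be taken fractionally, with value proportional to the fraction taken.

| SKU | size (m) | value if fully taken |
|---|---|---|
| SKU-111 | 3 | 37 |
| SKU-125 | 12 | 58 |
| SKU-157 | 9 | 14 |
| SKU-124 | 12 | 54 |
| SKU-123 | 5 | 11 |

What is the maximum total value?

Rank by value-to-size ratio: SKU-111 37/3≈12.3, SKU-125 58/12≈4.83, SKU-124 54/12≈4.5, SKU-123 11/5≈2.2, SKU-157 14/9≈1.56.
Take all of SKU-111 (3 m, value 37) — 18 m left.
SKU-125: take in full, 12 m for value 58 — 6 left.
Fill the last 6 m with part of SKU-124: 6/12 of it earns 27.
Total value = 122.

122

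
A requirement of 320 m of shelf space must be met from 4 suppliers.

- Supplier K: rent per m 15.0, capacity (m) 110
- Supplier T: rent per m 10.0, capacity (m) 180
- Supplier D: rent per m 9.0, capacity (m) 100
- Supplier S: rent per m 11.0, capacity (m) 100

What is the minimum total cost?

3140

Use suppliers in increasing cost order.
Supplier D (9.0): use full 100 — 220 m to go.
Supplier T (10.0): use full 180 — 40 m to go.
Supplier S at 11.0: take 40 of its 100 — requirement met.
Supplier K: unused.
Cost = 100×9.0 + 180×10.0 + 40×11.0 = 3140.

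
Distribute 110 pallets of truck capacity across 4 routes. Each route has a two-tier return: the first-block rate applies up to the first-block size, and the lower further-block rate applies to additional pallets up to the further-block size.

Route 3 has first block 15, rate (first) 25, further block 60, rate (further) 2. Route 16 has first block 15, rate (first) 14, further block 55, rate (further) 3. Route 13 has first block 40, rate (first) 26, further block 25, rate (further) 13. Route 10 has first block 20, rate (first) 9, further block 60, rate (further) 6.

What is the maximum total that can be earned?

2085

Rank every tier by rate: Route 13/first 26 > Route 3/first 25 > Route 16/first 14 > Route 13/second 13 > Route 10/first 9 > Route 10/second 6 > Route 16/second 3 > Route 3/second 2.
Route 13 first at 26: fill all 40 ; 70 left.
Route 3 first at 25: fill all 15 ; 55 left.
Route 16 first at 14: fill all 15 ; 40 left.
Route 13 second at 13: fill all 25 ; 15 left.
Route 10/first: +15 of 20 at 9; pool empty.
Total = 26×40 + 25×15 + 14×15 + 13×25 + 9×15 = 2085.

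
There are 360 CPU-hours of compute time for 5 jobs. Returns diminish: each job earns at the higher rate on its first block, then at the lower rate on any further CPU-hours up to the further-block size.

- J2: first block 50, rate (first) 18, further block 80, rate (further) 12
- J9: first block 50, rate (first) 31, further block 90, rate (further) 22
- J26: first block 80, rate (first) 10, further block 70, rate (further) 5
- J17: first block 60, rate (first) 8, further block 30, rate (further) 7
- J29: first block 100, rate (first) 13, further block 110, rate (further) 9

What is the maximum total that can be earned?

Order all 10 blocks by rate: J9/tier1 31 > J9/tier2 22 > J2/tier1 18 > J29/tier1 13 > J2/tier2 12 > J26/tier1 10 > J29/tier2 9 > J17/tier1 8 > J17/tier2 7 > J26/tier2 5.
J9 tier1 at 31: fill all 50 → 310 left.
J9 tier2 at 22: fill all 90 → 220 left.
J2/tier1 (18): +50 → 170 left.
Fill J29 tier1 block (100 at 13) → 70 left.
70 remain; put them into J2 tier2 at 12.
Total = 31×50 + 22×90 + 18×50 + 13×100 + 12×70 = 6570.

6570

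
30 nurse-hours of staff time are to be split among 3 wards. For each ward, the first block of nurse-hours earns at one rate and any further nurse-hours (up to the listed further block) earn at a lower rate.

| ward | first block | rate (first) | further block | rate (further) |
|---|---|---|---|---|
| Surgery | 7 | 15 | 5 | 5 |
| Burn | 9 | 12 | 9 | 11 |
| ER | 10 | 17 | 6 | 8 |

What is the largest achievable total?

Order all 6 blocks by rate: ER/tier1 17 > Surgery/tier1 15 > Burn/tier1 12 > Burn/tier2 11 > ER/tier2 8 > Surgery/tier2 5.
Fill ER tier1 block (10 at 17) → 20 left.
Fill Surgery tier1 block (7 at 15) → 13 left.
Fill Burn tier1 block (9 at 12) → 4 left.
Burn tier2 at 11: only 4 left, fill 4.
Total = 17×10 + 15×7 + 12×9 + 11×4 = 427.

427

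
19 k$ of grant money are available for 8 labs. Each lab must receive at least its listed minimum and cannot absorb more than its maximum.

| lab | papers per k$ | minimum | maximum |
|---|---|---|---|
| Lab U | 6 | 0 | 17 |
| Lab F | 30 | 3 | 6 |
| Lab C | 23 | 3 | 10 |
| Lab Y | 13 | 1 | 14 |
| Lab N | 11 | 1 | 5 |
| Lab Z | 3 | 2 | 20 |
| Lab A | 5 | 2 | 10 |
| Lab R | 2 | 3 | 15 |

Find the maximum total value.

318

Meeting every minimum uses 0+3+3+1+1+2+2+3 = 15 k$, leaving 4.
Rank by papers per k$: Lab F 30 > Lab C 23 > Lab Y 13 > Lab N 11 > Lab U 6 > Lab A 5 > Lab Z 3 > Lab R 2.
Lab F takes 3 more to reach its cap of 6 → 1 left.
Only 1 left; Lab C takes them to reach 4.
Total = 30×6 + 23×4 + 13×1 + 11×1 + 3×2 + 5×2 + 2×3 = 318.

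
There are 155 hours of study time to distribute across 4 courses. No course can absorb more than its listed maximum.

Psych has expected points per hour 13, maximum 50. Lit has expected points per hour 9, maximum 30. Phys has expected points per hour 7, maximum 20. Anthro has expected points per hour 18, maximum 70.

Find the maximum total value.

Rank by expected points per hour: Anthro 18 > Psych 13 > Lit 9 > Phys 7.
Give Anthro 70 to hit its cap of 70 — 85 left.
Psych: +50 to 50 (cap) — 35 left.
Lit takes 30 to reach its cap of 30 — 5 left.
Phys: +5 (room for 20) → 5. Pool exhausted.
Total = 13×50 + 9×30 + 7×5 + 18×70 = 2215.

2215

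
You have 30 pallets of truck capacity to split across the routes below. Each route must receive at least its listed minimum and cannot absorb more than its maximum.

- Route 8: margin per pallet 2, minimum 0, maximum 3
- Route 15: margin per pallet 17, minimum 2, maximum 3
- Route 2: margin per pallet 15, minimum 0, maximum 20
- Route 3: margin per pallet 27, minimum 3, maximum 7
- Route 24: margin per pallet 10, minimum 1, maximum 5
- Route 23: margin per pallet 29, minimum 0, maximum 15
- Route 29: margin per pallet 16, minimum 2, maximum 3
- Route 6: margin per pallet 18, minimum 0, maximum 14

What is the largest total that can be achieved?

Meeting every minimum uses 0+2+0+3+1+0+2+0 = 8 pallets, leaving 22.
Highest margin per pallet first: Route 23 29 > Route 3 27 > Route 6 18 > Route 15 17 > Route 29 16 > Route 2 15 > Route 24 10 > Route 8 2.
Route 23: +15 to 15 (cap) — 7 left.
Route 3 takes 4 more to reach its cap of 7 — 3 left.
Route 6: +3 (room for 14) → 3. Pool exhausted.
Total = 17×2 + 27×7 + 10×1 + 29×15 + 16×2 + 18×3 = 754.

754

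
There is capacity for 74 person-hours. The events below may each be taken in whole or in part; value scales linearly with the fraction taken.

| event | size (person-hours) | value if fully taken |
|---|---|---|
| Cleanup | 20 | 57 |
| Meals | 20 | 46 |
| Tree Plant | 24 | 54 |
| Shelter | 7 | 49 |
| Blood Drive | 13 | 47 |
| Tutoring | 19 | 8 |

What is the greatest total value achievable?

Sort by value density: Shelter 49/7≈7, Blood Drive 47/13≈3.62, Cleanup 57/20≈2.85, Meals 46/20≈2.3, Tree Plant 54/24≈2.25, Tutoring 8/19≈0.421.
Take all of Shelter (7 person-hours, value 49) ; 67 person-hours left.
Blood Drive: take in full, 13 person-hours for value 47 ; 54 left.
Cleanup: take in full, 20 person-hours for value 57 ; 34 left.
Take all of Meals (20 person-hours, value 46) ; 14 person-hours left.
14 person-hours left: a 14/24 share of Tree Plant gives 54×14/24 = 31.5.
Total value = 230.5.

230.5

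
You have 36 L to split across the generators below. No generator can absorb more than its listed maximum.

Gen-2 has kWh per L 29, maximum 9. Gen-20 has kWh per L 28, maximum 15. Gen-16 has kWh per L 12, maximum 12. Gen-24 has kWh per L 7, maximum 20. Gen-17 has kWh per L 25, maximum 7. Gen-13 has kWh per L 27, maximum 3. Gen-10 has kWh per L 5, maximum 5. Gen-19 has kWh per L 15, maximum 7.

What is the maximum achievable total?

Order the generators by kWh per L: Gen-2 29 > Gen-20 28 > Gen-13 27 > Gen-17 25 > Gen-19 15 > Gen-16 12 > Gen-24 7 > Gen-10 5.
Gen-2 takes 9 to reach its cap of 9 → 27 left.
Give Gen-20 15 to hit its cap of 15 → 12 left.
Gen-13: +3 to 3 (cap) → 9 left.
Gen-17: +7 to 7 (cap) → 2 left.
Only 2 left; Gen-19 takes them to reach 2.
Total = 29×9 + 28×15 + 25×7 + 27×3 + 15×2 = 967.

967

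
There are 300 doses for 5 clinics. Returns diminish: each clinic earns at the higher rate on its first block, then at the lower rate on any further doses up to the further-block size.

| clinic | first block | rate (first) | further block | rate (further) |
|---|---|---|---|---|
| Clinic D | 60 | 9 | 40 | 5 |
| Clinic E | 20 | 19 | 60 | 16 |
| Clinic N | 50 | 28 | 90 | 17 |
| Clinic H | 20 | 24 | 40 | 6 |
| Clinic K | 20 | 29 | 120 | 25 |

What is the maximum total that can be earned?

7030

Order all 10 blocks by rate: Clinic K/tier1 29 > Clinic N/tier1 28 > Clinic K/tier2 25 > Clinic H/tier1 24 > Clinic E/tier1 19 > Clinic N/tier2 17 > Clinic E/tier2 16 > Clinic D/tier1 9 > Clinic H/tier2 6 > Clinic D/tier2 5.
Clinic K/tier1 (29): +20 → 280 left.
Clinic N/tier1 (28): +50 → 230 left.
Clinic K tier2 at 25: fill all 120 → 110 left.
Clinic H/tier1 (24): +20 → 90 left.
Fill Clinic E tier1 block (20 at 19) → 70 left.
Clinic N/tier2: +70 of 90 at 17; pool empty.
Total = 29×20 + 28×50 + 25×120 + 24×20 + 19×20 + 17×70 = 7030.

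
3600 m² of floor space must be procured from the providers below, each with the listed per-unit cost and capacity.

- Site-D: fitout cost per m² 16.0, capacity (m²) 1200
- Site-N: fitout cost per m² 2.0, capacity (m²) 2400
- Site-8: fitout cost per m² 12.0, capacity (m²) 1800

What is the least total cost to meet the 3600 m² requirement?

Fill from the cheapest provider first.
Take 2400 from Site-N at 2.0 — need 1200 more.
Take 1200 from Site-8 at 12.0 to finish.
Site-D: unused.
Cost = 2400×2.0 + 1200×12.0 = 19200.

19200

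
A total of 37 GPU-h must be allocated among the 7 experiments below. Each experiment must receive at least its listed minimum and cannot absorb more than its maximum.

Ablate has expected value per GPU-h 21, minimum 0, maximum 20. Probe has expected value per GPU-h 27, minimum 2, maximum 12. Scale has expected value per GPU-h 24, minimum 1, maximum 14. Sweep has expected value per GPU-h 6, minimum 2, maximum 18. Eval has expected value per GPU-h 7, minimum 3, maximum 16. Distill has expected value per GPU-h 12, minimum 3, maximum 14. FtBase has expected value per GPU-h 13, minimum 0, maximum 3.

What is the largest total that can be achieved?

Meeting every minimum uses 0+2+1+2+3+3+0 = 11 GPU-h, leaving 26.
Rank by expected value per GPU-h: Probe 27 > Scale 24 > Ablate 21 > FtBase 13 > Distill 12 > Eval 7 > Sweep 6.
Probe: +10 to 12 (cap) ; 16 left.
Scale: +13 to 14 (cap) ; 3 left.
Only 3 left; Ablate takes them to reach 3.
Total = 21×3 + 27×12 + 24×14 + 6×2 + 7×3 + 12×3 = 792.

792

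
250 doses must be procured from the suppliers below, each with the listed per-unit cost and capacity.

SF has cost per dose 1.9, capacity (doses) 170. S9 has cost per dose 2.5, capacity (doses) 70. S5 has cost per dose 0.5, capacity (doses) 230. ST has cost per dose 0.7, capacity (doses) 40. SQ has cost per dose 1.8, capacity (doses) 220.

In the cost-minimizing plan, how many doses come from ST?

Fill from the cheapest supplier first.
Take 230 from S5 at 0.5 → need 20 more.
ST (0.7): take the remaining 20 → done.
SQ, SF, S9: unused.

20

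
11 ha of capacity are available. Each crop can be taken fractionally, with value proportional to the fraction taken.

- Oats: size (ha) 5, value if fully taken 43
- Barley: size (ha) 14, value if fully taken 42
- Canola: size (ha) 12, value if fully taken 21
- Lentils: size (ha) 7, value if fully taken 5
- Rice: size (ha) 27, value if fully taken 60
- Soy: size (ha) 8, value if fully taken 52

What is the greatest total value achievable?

Rank by value-to-size ratio: Oats 43/5≈8.6, Soy 52/8≈6.5, Barley 42/14≈3, Rice 60/27≈2.22, Canola 21/12≈1.75, Lentils 5/7≈0.714.
Oats: take in full, 5 ha for value 43 → 6 left.
6 ha left: a 6/8 share of Soy gives 52×6/8 = 39.
Total value = 82.

82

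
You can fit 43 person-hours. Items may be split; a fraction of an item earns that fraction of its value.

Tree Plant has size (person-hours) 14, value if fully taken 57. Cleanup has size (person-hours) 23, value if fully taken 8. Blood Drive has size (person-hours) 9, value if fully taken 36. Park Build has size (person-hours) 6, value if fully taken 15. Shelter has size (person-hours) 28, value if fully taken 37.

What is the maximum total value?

126.5

Sort by value density: Tree Plant 57/14≈4.07, Blood Drive 36/9≈4, Park Build 15/6≈2.5, Shelter 37/28≈1.32, Cleanup 8/23≈0.348.
Take all of Tree Plant (14 person-hours, value 57) — 29 person-hours left.
All 9 person-hours of Blood Drive fit (value 36) — 20 remain.
Park Build: take in full, 6 person-hours for value 15 — 14 left.
Fill the last 14 person-hours with part of Shelter: 14/28 of it earns 18.5.
Total value = 126.5.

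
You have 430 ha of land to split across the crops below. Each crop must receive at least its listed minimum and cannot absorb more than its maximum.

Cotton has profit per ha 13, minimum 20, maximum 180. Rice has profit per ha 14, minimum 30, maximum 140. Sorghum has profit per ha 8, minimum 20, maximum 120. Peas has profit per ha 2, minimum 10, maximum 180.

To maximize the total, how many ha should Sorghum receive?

Meeting every minimum uses 20+30+20+10 = 80 ha, leaving 350.
Order the crops by profit per ha: Rice 14 > Cotton 13 > Sorghum 8 > Peas 2.
Rice takes 110 more to reach its cap of 140 ; 240 left.
Cotton: +160 to 180 (cap) ; 80 left.
Only 80 left; Sorghum takes them to reach 100.

100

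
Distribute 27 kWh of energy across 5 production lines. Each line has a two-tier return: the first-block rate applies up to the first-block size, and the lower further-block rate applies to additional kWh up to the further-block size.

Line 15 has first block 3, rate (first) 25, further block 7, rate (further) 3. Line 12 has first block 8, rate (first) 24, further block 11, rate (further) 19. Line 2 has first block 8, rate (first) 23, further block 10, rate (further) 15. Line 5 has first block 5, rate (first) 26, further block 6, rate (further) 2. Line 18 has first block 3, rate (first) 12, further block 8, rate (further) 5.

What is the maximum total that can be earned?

Treat each block as its own option and order by rate: Line 5/tier1 26 > Line 15/tier1 25 > Line 12/tier1 24 > Line 2/tier1 23 > Line 12/tier2 19 > Line 2/tier2 15 > Line 18/tier1 12 > Line 18/tier2 5 > Line 15/tier2 3 > Line 5/tier2 2.
Line 5 tier1 at 26: fill all 5 → 22 left.
Line 15/tier1 (25): +3 → 19 left.
Fill Line 12 tier1 block (8 at 24) → 11 left.
Line 2/tier1 (23): +8 → 3 left.
Line 12 tier2 at 19: only 3 left, fill 3.
Total = 26×5 + 25×3 + 24×8 + 23×8 + 19×3 = 638.

638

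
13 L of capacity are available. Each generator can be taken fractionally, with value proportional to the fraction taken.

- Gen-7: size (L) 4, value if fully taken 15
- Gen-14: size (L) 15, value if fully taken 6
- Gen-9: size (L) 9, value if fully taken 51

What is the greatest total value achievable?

66

Best value per unit of size first: Gen-9 51/9≈5.67, Gen-7 15/4≈3.75, Gen-14 6/15≈0.4.
All 9 L of Gen-9 fit (value 51) — 4 remain.
All 4 L of Gen-7 fit (value 15) — 0 remain.
Total value = 66.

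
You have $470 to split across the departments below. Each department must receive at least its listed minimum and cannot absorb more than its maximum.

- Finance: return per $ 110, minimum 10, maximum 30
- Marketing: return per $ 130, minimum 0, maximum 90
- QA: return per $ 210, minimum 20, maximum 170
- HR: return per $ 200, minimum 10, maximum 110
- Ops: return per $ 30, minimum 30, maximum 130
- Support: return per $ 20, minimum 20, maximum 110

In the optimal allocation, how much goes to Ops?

Meeting every minimum uses 10+0+20+10+30+20 = 90 $, leaving 380.
Highest return per $ first: QA 210 > HR 200 > Marketing 130 > Finance 110 > Ops 30 > Support 20.
Give QA 150 more to hit its cap of 170 — 230 left.
HR: +100 to 110 (cap) — 130 left.
Marketing: +90 to 90 (cap) — 40 left.
Finance: +20 to 30 (cap) — 20 left.
Only 20 left; Ops takes them to reach 50.

50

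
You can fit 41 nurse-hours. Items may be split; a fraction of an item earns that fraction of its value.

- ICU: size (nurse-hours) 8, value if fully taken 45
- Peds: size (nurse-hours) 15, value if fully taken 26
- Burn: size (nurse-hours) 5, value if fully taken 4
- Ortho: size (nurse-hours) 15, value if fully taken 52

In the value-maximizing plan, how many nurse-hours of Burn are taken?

Best value per unit of size first: ICU 45/8≈5.62, Ortho 52/15≈3.47, Peds 26/15≈1.73, Burn 4/5≈0.8.
Take all of ICU (8 nurse-hours, value 45) → 33 nurse-hours left.
Ortho: take in full, 15 nurse-hours for value 52 → 18 left.
Peds: take in full, 15 nurse-hours for value 26 → 3 left.
Fill the last 3 nurse-hours with part of Burn: 3/5 of it earns 2.4.

3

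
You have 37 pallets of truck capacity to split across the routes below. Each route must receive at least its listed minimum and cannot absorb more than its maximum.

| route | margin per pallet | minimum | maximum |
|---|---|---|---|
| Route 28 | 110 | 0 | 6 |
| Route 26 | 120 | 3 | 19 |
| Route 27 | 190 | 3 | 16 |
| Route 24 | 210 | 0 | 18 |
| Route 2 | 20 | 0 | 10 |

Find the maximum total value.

7180

Meeting every minimum uses 0+3+3+0+0 = 6 pallets, leaving 31.
Highest margin per pallet first: Route 24 210 > Route 27 190 > Route 26 120 > Route 28 110 > Route 2 20.
Route 24: +18 to 18 (cap) ; 13 left.
Route 27 takes 13 more to reach its cap of 16 ; 0 left.
Total = 120×3 + 190×16 + 210×18 = 7180.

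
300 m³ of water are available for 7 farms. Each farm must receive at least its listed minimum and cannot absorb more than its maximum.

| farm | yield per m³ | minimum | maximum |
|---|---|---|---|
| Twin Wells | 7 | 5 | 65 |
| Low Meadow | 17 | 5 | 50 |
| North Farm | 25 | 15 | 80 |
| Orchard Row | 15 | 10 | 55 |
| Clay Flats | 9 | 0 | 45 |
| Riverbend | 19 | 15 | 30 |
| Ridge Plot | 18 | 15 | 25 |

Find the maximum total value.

5205

Meeting every minimum uses 5+5+15+10+0+15+15 = 65 m³, leaving 235.
Order the farms by yield per m³: North Farm 25 > Riverbend 19 > Ridge Plot 18 > Low Meadow 17 > Orchard Row 15 > Clay Flats 9 > Twin Wells 7.
Give North Farm 65 more to hit its cap of 80 → 170 left.
Give Riverbend 15 more to hit its cap of 30 → 155 left.
Ridge Plot: +10 to 25 (cap) → 145 left.
Low Meadow takes 45 more to reach its cap of 50 → 100 left.
Orchard Row: +45 to 55 (cap) → 55 left.
Clay Flats takes 45 more to reach its cap of 45 → 10 left.
Twin Wells: +10 (room for 60) → 15. Pool exhausted.
Total = 7×15 + 17×50 + 25×80 + 15×55 + 9×45 + 19×30 + 18×25 = 5205.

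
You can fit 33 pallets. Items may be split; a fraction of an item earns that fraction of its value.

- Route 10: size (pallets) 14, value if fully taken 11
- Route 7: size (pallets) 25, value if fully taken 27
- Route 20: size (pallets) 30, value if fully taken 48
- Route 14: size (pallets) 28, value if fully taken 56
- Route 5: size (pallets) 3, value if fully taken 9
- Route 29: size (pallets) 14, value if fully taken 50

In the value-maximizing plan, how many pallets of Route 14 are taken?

Rank by value-to-size ratio: Route 29 50/14≈3.57, Route 5 9/3≈3, Route 14 56/28≈2, Route 20 48/30≈1.6, Route 7 27/25≈1.08, Route 10 11/14≈0.786.
All 14 pallets of Route 29 fit (value 50) → 19 remain.
Take all of Route 5 (3 pallets, value 9) → 16 pallets left.
16 pallets left: a 16/28 share of Route 14 gives 56×16/28 = 32.

16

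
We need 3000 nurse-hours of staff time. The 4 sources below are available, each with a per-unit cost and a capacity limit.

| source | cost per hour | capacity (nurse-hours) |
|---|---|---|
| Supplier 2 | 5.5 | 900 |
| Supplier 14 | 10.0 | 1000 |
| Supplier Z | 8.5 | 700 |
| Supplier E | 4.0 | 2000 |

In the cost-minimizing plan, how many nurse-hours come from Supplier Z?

100

Fill from the cheapest source first.
Supplier E (4.0): use full 2000 ; 1000 nurse-hours to go.
Supplier 2 at 5.5: take all 900 nurse-hours ; 100 still needed.
Supplier Z (8.5): take the remaining 100 ; done.
Supplier 14: unused.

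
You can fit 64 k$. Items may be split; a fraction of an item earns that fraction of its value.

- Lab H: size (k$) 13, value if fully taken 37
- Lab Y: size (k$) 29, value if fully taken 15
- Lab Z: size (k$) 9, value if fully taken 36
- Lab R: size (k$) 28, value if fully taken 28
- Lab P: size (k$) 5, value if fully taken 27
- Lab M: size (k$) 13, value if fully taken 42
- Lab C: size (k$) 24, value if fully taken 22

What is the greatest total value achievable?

166

Best value per unit of size first: Lab P 27/5≈5.4, Lab Z 36/9≈4, Lab M 42/13≈3.23, Lab H 37/13≈2.85, Lab R 28/28≈1, Lab C 22/24≈0.917, Lab Y 15/29≈0.517.
Lab P: take in full, 5 k$ for value 27 — 59 left.
All 9 k$ of Lab Z fit (value 36) — 50 remain.
Take all of Lab M (13 k$, value 42) — 37 k$ left.
Lab H: take in full, 13 k$ for value 37 — 24 left.
24 k$ left: a 24/28 share of Lab R gives 28×24/28 = 24.
Total value = 166.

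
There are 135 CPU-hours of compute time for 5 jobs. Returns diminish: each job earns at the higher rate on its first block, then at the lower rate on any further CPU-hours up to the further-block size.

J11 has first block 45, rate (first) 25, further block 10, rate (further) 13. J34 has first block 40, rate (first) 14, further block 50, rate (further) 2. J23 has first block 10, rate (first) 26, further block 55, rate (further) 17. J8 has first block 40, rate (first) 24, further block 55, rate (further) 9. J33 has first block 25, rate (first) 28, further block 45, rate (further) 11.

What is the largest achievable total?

3300

Treat each block as its own option and order by rate: J33/tier1 28 > J23/tier1 26 > J11/tier1 25 > J8/tier1 24 > J23/tier2 17 > J34/tier1 14 > J11/tier2 13 > J33/tier2 11 > J8/tier2 9 > J34/tier2 2.
Fill J33 tier1 block (25 at 28) → 110 left.
J23/tier1 (26): +10 → 100 left.
J11 tier1 at 25: fill all 45 → 55 left.
J8/tier1 (24): +40 → 15 left.
J23/tier2: +15 of 55 at 17; pool empty.
Total = 28×25 + 26×10 + 25×45 + 24×40 + 17×15 = 3300.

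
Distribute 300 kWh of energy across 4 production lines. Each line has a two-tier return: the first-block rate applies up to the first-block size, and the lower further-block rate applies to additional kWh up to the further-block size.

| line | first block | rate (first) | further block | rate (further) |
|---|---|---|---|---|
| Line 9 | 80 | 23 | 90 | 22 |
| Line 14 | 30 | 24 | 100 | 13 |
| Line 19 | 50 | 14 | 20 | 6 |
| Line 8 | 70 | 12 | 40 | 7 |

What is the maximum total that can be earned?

5890

Order all 8 blocks by rate: Line 14/tier1 24 > Line 9/tier1 23 > Line 9/tier2 22 > Line 19/tier1 14 > Line 14/tier2 13 > Line 8/tier1 12 > Line 8/tier2 7 > Line 19/tier2 6.
Fill Line 14 tier1 block (30 at 24) ; 270 left.
Line 9 tier1 at 23: fill all 80 ; 190 left.
Line 9/tier2 (22): +90 ; 100 left.
Line 19/tier1 (14): +50 ; 50 left.
Line 14/tier2: +50 of 100 at 13; pool empty.
Total = 24×30 + 23×80 + 22×90 + 14×50 + 13×50 = 5890.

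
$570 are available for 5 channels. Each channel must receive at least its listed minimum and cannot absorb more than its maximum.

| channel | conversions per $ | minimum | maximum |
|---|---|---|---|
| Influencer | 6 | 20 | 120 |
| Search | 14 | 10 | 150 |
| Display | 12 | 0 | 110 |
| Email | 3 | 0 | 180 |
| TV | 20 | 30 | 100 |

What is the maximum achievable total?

6410

Meeting every minimum uses 20+10+0+0+30 = 60 $, leaving 510.
Rank by conversions per $: TV 20 > Search 14 > Display 12 > Influencer 6 > Email 3.
TV: +70 to 100 (cap) → 440 left.
Search: +140 to 150 (cap) → 300 left.
Display takes 110 more to reach its cap of 110 → 190 left.
Influencer: +100 to 120 (cap) → 90 left.
Email: +90 (room for 180) → 90. Pool exhausted.
Total = 6×120 + 14×150 + 12×110 + 3×90 + 20×100 = 6410.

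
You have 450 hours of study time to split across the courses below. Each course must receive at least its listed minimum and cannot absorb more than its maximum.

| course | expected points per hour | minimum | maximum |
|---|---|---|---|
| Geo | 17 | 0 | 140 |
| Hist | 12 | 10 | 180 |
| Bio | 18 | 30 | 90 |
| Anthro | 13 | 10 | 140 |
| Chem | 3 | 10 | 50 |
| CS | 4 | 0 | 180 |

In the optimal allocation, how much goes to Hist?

70

Meeting every minimum uses 0+10+30+10+10+0 = 60 hours, leaving 390.
Rank by expected points per hour: Bio 18 > Geo 17 > Anthro 13 > Hist 12 > CS 4 > Chem 3.
Give Bio 60 more to hit its cap of 90 ; 330 left.
Geo takes 140 more to reach its cap of 140 ; 190 left.
Give Anthro 130 more to hit its cap of 140 ; 60 left.
Only 60 left; Hist takes them to reach 70.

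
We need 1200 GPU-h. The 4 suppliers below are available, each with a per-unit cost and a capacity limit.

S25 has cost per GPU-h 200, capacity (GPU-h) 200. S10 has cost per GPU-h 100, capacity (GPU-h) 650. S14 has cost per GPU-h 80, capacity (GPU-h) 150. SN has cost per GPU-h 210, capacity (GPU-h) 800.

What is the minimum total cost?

159000

Cheapest first:
S14 (80): use full 150 → 1050 GPU-h to go.
S10 (100): use full 650 → 400 GPU-h to go.
S25 at 200: take all 200 GPU-h → 200 still needed.
SN at 210: take 200 of its 800 → requirement met.
Cost = 150×80 + 650×100 + 200×200 + 200×210 = 159000.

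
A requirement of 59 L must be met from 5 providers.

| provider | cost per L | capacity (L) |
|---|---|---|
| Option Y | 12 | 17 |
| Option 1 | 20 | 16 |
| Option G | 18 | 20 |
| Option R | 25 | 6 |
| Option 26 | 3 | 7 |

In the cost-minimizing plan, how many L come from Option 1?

15

Use providers in increasing cost order.
Option 26 at 3: take all 7 L → 52 still needed.
Take 17 from Option Y at 12 → need 35 more.
Option G at 18: take all 20 L → 15 still needed.
Option 1 (20): take the remaining 15 → done.
Option R: unused.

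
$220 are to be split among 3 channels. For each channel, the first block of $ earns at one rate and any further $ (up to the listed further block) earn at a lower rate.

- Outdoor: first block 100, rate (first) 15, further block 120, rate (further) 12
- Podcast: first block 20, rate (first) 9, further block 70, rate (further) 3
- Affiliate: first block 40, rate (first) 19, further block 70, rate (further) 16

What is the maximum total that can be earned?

3500

Treat each block as its own option and order by rate: Affiliate/T1 19 > Affiliate/T2 16 > Outdoor/T1 15 > Outdoor/T2 12 > Podcast/T1 9 > Podcast/T2 3.
Fill Affiliate T1 block (40 at 19) ; 180 left.
Fill Affiliate T2 block (70 at 16) ; 110 left.
Fill Outdoor T1 block (100 at 15) ; 10 left.
10 remain; put them into Outdoor T2 at 12.
Total = 19×40 + 16×70 + 15×100 + 12×10 = 3500.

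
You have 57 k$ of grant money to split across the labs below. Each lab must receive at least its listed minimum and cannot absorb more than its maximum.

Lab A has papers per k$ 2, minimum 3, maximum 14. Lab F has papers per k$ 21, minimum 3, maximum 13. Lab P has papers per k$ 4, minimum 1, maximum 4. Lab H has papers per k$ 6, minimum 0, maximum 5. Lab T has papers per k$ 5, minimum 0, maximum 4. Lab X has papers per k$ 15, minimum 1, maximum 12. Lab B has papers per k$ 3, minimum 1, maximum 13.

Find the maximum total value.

570

Meeting every minimum uses 3+3+1+0+0+1+1 = 9 k$, leaving 48.
Highest papers per k$ first: Lab F 21 > Lab X 15 > Lab H 6 > Lab T 5 > Lab P 4 > Lab B 3 > Lab A 2.
Lab F takes 10 more to reach its cap of 13 ; 38 left.
Give Lab X 11 more to hit its cap of 12 ; 27 left.
Give Lab H 5 more to hit its cap of 5 ; 22 left.
Lab T: +4 to 4 (cap) ; 18 left.
Lab P: +3 to 4 (cap) ; 15 left.
Lab B: +12 to 13 (cap) ; 3 left.
Lab A has room for 11 more but only 3 remain, so it gets 6.
Total = 2×6 + 21×13 + 4×4 + 6×5 + 5×4 + 15×12 + 3×13 = 570.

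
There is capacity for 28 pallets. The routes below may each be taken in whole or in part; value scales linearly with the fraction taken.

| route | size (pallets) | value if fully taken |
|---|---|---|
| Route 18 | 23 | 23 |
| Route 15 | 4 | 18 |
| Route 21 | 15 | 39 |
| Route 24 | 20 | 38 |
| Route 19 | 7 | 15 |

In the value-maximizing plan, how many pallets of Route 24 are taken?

Rank by value-to-size ratio: Route 15 18/4≈4.5, Route 21 39/15≈2.6, Route 19 15/7≈2.14, Route 24 38/20≈1.9, Route 18 23/23≈1.
All 4 pallets of Route 15 fit (value 18) — 24 remain.
Take all of Route 21 (15 pallets, value 39) — 9 pallets left.
All 7 pallets of Route 19 fit (value 15) — 2 remain.
Fill the last 2 pallets with part of Route 24: 2/20 of it earns 3.8.

2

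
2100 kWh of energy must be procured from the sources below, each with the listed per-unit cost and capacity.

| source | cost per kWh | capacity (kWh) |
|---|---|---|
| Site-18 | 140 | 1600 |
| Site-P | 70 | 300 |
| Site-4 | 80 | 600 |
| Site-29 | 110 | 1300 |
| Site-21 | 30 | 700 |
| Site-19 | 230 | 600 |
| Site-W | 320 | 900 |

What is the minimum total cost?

Use sources in increasing cost order.
Take 700 from Site-21 at 30 — need 1400 more.
Take 300 from Site-P at 70 — need 1100 more.
Site-4 (80): use full 600 — 500 kWh to go.
Site-29 at 110: take 500 of its 1300 — requirement met.
Site-18, Site-19, Site-W: unused.
Cost = 700×30 + 300×70 + 600×80 + 500×110 = 145000.

145000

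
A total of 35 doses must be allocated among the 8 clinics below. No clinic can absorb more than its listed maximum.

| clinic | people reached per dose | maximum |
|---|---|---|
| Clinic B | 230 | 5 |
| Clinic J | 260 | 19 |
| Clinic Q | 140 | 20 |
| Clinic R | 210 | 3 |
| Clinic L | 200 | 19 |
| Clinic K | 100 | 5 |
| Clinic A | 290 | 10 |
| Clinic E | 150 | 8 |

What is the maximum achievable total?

Rank by people reached per dose: Clinic A 290 > Clinic J 260 > Clinic B 230 > Clinic R 210 > Clinic L 200 > Clinic E 150 > Clinic Q 140 > Clinic K 100.
Clinic A: +10 to 10 (cap) → 25 left.
Clinic J: +19 to 19 (cap) → 6 left.
Clinic B takes 5 to reach its cap of 5 → 1 left.
Clinic R has room for 3 but only 1 remain, so it gets 1.
Total = 230×5 + 260×19 + 210×1 + 290×10 = 9200.

9200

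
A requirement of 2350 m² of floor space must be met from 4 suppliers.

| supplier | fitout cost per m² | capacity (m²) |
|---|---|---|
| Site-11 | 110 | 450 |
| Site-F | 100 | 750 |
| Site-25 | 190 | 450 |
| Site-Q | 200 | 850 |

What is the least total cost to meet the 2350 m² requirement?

350000

Cheapest first:
Site-F at 100: take all 750 m² — 1600 still needed.
Site-11 at 110: take all 450 m² — 1150 still needed.
Site-25 (190): use full 450 — 700 m² to go.
Site-Q (200): take the remaining 700 — done.
Cost = 750×100 + 450×110 + 450×190 + 700×200 = 350000.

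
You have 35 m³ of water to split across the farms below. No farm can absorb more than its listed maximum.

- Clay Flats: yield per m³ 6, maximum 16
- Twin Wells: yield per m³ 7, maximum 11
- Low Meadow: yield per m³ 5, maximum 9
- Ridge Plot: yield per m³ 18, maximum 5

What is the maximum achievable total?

Order the farms by yield per m³: Ridge Plot 18 > Twin Wells 7 > Clay Flats 6 > Low Meadow 5.
Ridge Plot: +5 to 5 (cap) — 30 left.
Twin Wells: +11 to 11 (cap) — 19 left.
Clay Flats: +16 to 16 (cap) — 3 left.
Low Meadow has room for 9 but only 3 remain, so it gets 3.
Total = 6×16 + 7×11 + 5×3 + 18×5 = 278.

278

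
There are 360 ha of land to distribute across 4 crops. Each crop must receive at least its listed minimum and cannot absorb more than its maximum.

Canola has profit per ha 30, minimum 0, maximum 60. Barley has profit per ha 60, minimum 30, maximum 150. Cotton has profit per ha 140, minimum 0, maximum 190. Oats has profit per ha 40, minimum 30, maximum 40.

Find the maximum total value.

36200

Meeting every minimum uses 0+30+0+30 = 60 ha, leaving 300.
Highest profit per ha first: Cotton 140 > Barley 60 > Oats 40 > Canola 30.
Cotton: +190 to 190 (cap) — 110 left.
Barley: +110 (room for 120) → 140. Pool exhausted.
Total = 60×140 + 140×190 + 40×30 = 36200.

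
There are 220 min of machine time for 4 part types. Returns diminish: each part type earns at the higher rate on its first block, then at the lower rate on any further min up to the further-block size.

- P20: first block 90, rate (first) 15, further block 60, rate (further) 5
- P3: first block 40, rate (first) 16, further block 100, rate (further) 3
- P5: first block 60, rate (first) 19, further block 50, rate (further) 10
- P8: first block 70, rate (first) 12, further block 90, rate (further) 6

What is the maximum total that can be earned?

3490

Rank every tier by rate: P5/first 19 > P3/first 16 > P20/first 15 > P8/first 12 > P5/second 10 > P8/second 6 > P20/second 5 > P3/second 3.
P5 first at 19: fill all 60 — 160 left.
Fill P3 first block (40 at 16) — 120 left.
Fill P20 first block (90 at 15) — 30 left.
30 remain; put them into P8 first at 12.
Total = 19×60 + 16×40 + 15×90 + 12×30 = 3490.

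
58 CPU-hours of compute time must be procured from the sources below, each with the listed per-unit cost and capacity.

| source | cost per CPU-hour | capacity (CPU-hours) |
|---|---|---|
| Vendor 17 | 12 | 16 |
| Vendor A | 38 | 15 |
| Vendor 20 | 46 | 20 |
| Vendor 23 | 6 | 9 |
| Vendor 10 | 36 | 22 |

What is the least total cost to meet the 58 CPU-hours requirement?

Fill from the cheapest source first.
Vendor 23 (6): use full 9 — 49 CPU-hours to go.
Vendor 17 at 12: take all 16 CPU-hours — 33 still needed.
Vendor 10 at 36: take all 22 CPU-hours — 11 still needed.
Take 11 from Vendor A at 38 to finish.
Vendor 20: unused.
Cost = 9×6 + 16×12 + 22×36 + 11×38 = 1456.

1456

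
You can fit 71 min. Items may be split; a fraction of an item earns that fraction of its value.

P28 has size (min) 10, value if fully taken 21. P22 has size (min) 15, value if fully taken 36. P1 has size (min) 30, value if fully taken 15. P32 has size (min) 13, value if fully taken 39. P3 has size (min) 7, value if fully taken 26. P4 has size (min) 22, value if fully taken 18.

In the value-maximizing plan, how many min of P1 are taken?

Sort by value density: P3 26/7≈3.71, P32 39/13≈3, P22 36/15≈2.4, P28 21/10≈2.1, P4 18/22≈0.818, P1 15/30≈0.5.
Take all of P3 (7 min, value 26) — 64 min left.
All 13 min of P32 fit (value 39) — 51 remain.
All 15 min of P22 fit (value 36) — 36 remain.
All 10 min of P28 fit (value 21) — 26 remain.
Take all of P4 (22 min, value 18) — 4 min left.
4 min left: a 4/30 share of P1 gives 15×4/30 = 2.

4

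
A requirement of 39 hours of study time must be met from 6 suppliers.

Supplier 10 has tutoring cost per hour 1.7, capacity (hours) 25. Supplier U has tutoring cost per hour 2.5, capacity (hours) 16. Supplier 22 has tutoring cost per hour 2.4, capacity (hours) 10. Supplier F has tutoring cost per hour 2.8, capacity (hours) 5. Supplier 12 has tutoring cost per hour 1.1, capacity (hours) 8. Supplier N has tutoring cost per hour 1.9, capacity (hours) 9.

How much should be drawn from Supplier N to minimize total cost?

Cheapest first:
Take 8 from Supplier 12 at 1.1 ; need 31 more.
Take 25 from Supplier 10 at 1.7 ; need 6 more.
Take 6 from Supplier N at 1.9 to finish.
Supplier 22, Supplier U, Supplier F: unused.

6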